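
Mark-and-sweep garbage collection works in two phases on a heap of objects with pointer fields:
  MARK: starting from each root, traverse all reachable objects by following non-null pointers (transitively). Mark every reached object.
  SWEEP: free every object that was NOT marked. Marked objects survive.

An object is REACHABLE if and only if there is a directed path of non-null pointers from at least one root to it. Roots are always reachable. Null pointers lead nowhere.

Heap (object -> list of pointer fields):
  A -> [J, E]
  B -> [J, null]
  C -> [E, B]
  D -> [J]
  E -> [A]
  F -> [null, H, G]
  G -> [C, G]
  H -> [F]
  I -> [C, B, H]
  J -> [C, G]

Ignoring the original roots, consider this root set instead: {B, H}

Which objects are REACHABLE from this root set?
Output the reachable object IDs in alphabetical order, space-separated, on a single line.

Roots: B H
Mark B: refs=J null, marked=B
Mark H: refs=F, marked=B H
Mark J: refs=C G, marked=B H J
Mark F: refs=null H G, marked=B F H J
Mark C: refs=E B, marked=B C F H J
Mark G: refs=C G, marked=B C F G H J
Mark E: refs=A, marked=B C E F G H J
Mark A: refs=J E, marked=A B C E F G H J
Unmarked (collected): D I

Answer: A B C E F G H J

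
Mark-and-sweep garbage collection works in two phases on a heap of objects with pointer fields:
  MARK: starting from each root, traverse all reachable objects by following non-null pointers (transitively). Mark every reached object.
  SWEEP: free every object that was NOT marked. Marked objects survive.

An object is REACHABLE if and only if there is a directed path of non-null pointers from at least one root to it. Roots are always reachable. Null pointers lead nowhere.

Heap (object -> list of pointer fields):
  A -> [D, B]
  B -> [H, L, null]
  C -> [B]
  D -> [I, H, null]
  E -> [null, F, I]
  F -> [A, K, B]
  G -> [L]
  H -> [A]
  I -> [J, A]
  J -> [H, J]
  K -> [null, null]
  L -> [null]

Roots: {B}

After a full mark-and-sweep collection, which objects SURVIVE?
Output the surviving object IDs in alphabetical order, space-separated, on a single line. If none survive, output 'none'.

Answer: A B D H I J L

Derivation:
Roots: B
Mark B: refs=H L null, marked=B
Mark H: refs=A, marked=B H
Mark L: refs=null, marked=B H L
Mark A: refs=D B, marked=A B H L
Mark D: refs=I H null, marked=A B D H L
Mark I: refs=J A, marked=A B D H I L
Mark J: refs=H J, marked=A B D H I J L
Unmarked (collected): C E F G K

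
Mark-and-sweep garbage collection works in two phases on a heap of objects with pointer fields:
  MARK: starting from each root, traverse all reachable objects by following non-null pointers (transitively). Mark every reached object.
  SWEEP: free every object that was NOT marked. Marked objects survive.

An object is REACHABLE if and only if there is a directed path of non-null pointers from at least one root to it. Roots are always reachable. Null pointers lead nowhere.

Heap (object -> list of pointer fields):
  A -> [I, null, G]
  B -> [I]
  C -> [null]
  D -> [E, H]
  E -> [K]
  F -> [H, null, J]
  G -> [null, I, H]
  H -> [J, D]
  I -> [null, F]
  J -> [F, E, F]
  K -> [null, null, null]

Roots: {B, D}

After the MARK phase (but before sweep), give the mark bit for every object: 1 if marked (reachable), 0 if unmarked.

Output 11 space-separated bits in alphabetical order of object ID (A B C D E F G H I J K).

Roots: B D
Mark B: refs=I, marked=B
Mark D: refs=E H, marked=B D
Mark I: refs=null F, marked=B D I
Mark E: refs=K, marked=B D E I
Mark H: refs=J D, marked=B D E H I
Mark F: refs=H null J, marked=B D E F H I
Mark K: refs=null null null, marked=B D E F H I K
Mark J: refs=F E F, marked=B D E F H I J K
Unmarked (collected): A C G

Answer: 0 1 0 1 1 1 0 1 1 1 1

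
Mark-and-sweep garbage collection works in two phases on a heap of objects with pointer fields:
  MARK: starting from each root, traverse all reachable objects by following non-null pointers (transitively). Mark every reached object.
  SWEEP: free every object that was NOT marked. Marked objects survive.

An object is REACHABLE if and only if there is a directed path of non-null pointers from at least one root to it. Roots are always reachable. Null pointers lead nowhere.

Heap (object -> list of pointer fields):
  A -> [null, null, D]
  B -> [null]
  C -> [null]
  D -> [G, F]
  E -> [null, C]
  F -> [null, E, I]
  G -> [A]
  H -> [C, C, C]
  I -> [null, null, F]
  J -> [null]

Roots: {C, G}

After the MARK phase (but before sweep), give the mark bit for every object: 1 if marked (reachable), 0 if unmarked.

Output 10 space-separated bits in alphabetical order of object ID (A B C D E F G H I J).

Roots: C G
Mark C: refs=null, marked=C
Mark G: refs=A, marked=C G
Mark A: refs=null null D, marked=A C G
Mark D: refs=G F, marked=A C D G
Mark F: refs=null E I, marked=A C D F G
Mark E: refs=null C, marked=A C D E F G
Mark I: refs=null null F, marked=A C D E F G I
Unmarked (collected): B H J

Answer: 1 0 1 1 1 1 1 0 1 0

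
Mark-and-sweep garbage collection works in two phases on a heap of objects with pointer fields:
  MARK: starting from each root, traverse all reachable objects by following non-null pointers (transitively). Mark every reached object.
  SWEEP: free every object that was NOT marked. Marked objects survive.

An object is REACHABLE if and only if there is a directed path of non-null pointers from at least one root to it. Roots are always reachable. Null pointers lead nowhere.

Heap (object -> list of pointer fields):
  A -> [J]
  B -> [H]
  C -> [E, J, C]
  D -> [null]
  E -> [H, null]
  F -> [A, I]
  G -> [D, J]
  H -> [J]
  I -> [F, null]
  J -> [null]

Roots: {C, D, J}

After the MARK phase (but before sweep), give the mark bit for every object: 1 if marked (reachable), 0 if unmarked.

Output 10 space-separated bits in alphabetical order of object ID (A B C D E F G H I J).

Answer: 0 0 1 1 1 0 0 1 0 1

Derivation:
Roots: C D J
Mark C: refs=E J C, marked=C
Mark D: refs=null, marked=C D
Mark J: refs=null, marked=C D J
Mark E: refs=H null, marked=C D E J
Mark H: refs=J, marked=C D E H J
Unmarked (collected): A B F G I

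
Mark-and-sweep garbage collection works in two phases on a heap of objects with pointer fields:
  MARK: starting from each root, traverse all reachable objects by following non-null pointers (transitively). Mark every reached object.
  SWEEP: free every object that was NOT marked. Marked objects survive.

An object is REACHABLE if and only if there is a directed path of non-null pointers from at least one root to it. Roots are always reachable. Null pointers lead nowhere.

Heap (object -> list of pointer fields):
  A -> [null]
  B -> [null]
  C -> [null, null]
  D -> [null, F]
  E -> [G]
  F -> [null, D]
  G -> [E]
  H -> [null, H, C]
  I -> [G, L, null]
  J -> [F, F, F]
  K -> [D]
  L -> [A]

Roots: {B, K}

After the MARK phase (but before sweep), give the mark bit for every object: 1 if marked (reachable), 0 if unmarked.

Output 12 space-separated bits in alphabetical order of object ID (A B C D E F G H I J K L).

Roots: B K
Mark B: refs=null, marked=B
Mark K: refs=D, marked=B K
Mark D: refs=null F, marked=B D K
Mark F: refs=null D, marked=B D F K
Unmarked (collected): A C E G H I J L

Answer: 0 1 0 1 0 1 0 0 0 0 1 0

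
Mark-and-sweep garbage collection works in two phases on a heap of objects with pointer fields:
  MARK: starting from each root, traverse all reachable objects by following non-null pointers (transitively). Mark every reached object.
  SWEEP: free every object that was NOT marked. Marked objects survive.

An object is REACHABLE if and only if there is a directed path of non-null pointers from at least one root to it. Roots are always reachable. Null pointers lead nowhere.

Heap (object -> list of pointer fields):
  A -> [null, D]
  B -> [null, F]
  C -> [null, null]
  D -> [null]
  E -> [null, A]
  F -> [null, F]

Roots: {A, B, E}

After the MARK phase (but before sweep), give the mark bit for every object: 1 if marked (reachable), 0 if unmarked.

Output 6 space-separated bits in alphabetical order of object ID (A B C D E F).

Roots: A B E
Mark A: refs=null D, marked=A
Mark B: refs=null F, marked=A B
Mark E: refs=null A, marked=A B E
Mark D: refs=null, marked=A B D E
Mark F: refs=null F, marked=A B D E F
Unmarked (collected): C

Answer: 1 1 0 1 1 1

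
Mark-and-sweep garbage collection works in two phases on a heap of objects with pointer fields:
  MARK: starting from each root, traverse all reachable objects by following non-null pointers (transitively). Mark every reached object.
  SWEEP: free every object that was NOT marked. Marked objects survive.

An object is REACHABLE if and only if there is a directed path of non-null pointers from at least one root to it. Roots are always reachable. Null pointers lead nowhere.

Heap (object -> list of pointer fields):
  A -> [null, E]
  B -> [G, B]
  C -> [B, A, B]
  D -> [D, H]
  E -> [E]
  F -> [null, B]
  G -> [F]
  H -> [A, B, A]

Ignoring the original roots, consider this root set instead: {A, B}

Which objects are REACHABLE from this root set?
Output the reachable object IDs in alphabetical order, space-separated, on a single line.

Roots: A B
Mark A: refs=null E, marked=A
Mark B: refs=G B, marked=A B
Mark E: refs=E, marked=A B E
Mark G: refs=F, marked=A B E G
Mark F: refs=null B, marked=A B E F G
Unmarked (collected): C D H

Answer: A B E F G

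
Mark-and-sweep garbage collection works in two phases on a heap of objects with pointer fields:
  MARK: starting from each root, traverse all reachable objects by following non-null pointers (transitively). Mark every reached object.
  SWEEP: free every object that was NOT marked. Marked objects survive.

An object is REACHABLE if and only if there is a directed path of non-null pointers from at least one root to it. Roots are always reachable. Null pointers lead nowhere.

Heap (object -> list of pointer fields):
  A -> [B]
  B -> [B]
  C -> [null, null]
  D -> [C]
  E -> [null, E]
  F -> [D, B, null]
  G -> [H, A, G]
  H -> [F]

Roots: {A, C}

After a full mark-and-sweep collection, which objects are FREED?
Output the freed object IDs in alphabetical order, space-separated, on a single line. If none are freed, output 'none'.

Answer: D E F G H

Derivation:
Roots: A C
Mark A: refs=B, marked=A
Mark C: refs=null null, marked=A C
Mark B: refs=B, marked=A B C
Unmarked (collected): D E F G H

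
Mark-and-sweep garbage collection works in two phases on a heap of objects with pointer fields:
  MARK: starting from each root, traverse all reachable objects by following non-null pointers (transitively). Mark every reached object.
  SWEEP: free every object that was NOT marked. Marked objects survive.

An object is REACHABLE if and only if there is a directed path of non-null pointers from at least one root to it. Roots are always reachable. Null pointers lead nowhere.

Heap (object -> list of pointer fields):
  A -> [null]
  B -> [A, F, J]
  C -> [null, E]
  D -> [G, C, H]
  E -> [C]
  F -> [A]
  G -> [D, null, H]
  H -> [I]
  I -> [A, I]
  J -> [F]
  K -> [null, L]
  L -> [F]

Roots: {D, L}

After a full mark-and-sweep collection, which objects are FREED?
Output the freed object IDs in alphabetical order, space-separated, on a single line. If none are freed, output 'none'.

Roots: D L
Mark D: refs=G C H, marked=D
Mark L: refs=F, marked=D L
Mark G: refs=D null H, marked=D G L
Mark C: refs=null E, marked=C D G L
Mark H: refs=I, marked=C D G H L
Mark F: refs=A, marked=C D F G H L
Mark E: refs=C, marked=C D E F G H L
Mark I: refs=A I, marked=C D E F G H I L
Mark A: refs=null, marked=A C D E F G H I L
Unmarked (collected): B J K

Answer: B J K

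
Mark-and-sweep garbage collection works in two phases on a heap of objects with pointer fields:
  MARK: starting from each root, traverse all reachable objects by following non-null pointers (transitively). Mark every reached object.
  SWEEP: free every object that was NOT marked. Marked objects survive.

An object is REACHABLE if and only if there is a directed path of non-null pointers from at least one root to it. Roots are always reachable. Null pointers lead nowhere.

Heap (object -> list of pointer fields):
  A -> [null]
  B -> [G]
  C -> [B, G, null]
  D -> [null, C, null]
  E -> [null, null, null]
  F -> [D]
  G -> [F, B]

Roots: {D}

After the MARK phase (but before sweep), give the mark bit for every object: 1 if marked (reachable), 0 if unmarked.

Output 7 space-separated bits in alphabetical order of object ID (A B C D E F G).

Roots: D
Mark D: refs=null C null, marked=D
Mark C: refs=B G null, marked=C D
Mark B: refs=G, marked=B C D
Mark G: refs=F B, marked=B C D G
Mark F: refs=D, marked=B C D F G
Unmarked (collected): A E

Answer: 0 1 1 1 0 1 1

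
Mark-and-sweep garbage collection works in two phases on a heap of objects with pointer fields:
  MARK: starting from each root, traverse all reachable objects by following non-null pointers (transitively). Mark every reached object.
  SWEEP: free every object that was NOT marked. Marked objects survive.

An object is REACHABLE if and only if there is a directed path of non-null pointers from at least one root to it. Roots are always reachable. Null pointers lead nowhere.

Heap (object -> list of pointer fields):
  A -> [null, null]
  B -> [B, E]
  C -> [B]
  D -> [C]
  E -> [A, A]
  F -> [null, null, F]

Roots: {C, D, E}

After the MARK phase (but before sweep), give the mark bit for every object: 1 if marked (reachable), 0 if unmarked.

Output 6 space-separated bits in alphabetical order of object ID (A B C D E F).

Roots: C D E
Mark C: refs=B, marked=C
Mark D: refs=C, marked=C D
Mark E: refs=A A, marked=C D E
Mark B: refs=B E, marked=B C D E
Mark A: refs=null null, marked=A B C D E
Unmarked (collected): F

Answer: 1 1 1 1 1 0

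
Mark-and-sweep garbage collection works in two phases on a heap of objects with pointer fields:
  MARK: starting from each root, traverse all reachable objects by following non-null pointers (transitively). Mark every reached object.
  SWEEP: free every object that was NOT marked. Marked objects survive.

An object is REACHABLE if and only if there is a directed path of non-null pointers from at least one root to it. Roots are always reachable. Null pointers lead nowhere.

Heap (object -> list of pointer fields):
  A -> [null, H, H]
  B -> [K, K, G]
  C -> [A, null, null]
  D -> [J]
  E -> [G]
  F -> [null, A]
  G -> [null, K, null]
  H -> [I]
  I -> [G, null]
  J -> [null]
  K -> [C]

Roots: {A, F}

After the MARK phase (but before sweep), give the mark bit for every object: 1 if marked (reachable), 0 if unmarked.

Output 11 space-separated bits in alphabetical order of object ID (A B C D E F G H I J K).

Roots: A F
Mark A: refs=null H H, marked=A
Mark F: refs=null A, marked=A F
Mark H: refs=I, marked=A F H
Mark I: refs=G null, marked=A F H I
Mark G: refs=null K null, marked=A F G H I
Mark K: refs=C, marked=A F G H I K
Mark C: refs=A null null, marked=A C F G H I K
Unmarked (collected): B D E J

Answer: 1 0 1 0 0 1 1 1 1 0 1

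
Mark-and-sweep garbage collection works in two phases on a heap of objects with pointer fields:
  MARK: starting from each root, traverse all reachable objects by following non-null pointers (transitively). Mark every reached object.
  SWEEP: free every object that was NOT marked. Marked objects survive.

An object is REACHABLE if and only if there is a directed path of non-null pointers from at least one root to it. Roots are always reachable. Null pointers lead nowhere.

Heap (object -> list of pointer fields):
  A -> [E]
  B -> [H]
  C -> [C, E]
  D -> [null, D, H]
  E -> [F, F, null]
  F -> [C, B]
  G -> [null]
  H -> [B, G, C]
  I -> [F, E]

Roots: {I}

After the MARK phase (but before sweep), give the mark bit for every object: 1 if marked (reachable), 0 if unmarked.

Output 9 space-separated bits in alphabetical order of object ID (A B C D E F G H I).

Roots: I
Mark I: refs=F E, marked=I
Mark F: refs=C B, marked=F I
Mark E: refs=F F null, marked=E F I
Mark C: refs=C E, marked=C E F I
Mark B: refs=H, marked=B C E F I
Mark H: refs=B G C, marked=B C E F H I
Mark G: refs=null, marked=B C E F G H I
Unmarked (collected): A D

Answer: 0 1 1 0 1 1 1 1 1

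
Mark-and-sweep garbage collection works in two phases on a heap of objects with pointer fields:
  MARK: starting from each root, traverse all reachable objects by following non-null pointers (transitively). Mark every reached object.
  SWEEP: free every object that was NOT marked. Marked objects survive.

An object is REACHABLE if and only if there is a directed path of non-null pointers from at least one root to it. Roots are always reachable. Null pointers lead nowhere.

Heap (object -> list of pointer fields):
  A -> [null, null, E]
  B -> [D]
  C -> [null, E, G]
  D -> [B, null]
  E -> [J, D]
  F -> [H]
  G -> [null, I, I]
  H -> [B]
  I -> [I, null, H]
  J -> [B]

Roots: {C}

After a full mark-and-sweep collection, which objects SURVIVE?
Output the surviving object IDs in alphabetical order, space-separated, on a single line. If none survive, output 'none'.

Answer: B C D E G H I J

Derivation:
Roots: C
Mark C: refs=null E G, marked=C
Mark E: refs=J D, marked=C E
Mark G: refs=null I I, marked=C E G
Mark J: refs=B, marked=C E G J
Mark D: refs=B null, marked=C D E G J
Mark I: refs=I null H, marked=C D E G I J
Mark B: refs=D, marked=B C D E G I J
Mark H: refs=B, marked=B C D E G H I J
Unmarked (collected): A F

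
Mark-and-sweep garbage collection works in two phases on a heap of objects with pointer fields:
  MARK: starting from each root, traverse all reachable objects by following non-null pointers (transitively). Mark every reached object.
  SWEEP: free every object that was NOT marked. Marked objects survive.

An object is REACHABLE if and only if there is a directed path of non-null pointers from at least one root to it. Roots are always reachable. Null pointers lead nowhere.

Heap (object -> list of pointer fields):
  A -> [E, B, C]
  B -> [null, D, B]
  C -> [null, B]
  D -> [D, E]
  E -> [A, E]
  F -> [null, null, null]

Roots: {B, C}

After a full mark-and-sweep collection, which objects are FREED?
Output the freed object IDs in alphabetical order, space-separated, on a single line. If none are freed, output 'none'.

Answer: F

Derivation:
Roots: B C
Mark B: refs=null D B, marked=B
Mark C: refs=null B, marked=B C
Mark D: refs=D E, marked=B C D
Mark E: refs=A E, marked=B C D E
Mark A: refs=E B C, marked=A B C D E
Unmarked (collected): F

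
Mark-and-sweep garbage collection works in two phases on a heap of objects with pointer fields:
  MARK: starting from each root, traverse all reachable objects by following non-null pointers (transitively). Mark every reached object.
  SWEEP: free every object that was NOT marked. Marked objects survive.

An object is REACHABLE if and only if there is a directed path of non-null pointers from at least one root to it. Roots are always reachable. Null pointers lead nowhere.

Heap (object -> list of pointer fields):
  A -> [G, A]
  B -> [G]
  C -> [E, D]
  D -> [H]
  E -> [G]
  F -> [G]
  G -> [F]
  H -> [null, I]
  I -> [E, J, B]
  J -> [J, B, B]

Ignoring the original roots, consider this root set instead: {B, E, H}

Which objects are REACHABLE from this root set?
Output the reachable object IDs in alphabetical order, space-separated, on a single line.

Roots: B E H
Mark B: refs=G, marked=B
Mark E: refs=G, marked=B E
Mark H: refs=null I, marked=B E H
Mark G: refs=F, marked=B E G H
Mark I: refs=E J B, marked=B E G H I
Mark F: refs=G, marked=B E F G H I
Mark J: refs=J B B, marked=B E F G H I J
Unmarked (collected): A C D

Answer: B E F G H I J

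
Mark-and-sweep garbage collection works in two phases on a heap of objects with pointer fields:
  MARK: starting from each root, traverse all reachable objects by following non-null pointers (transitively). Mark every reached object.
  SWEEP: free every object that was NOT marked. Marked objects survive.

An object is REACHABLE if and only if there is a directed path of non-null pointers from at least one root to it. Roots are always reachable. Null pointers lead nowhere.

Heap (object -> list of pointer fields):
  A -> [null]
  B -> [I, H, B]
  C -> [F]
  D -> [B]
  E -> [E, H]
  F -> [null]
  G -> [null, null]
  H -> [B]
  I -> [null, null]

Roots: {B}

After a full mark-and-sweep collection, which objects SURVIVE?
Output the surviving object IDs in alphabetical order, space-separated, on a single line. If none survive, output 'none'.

Answer: B H I

Derivation:
Roots: B
Mark B: refs=I H B, marked=B
Mark I: refs=null null, marked=B I
Mark H: refs=B, marked=B H I
Unmarked (collected): A C D E F G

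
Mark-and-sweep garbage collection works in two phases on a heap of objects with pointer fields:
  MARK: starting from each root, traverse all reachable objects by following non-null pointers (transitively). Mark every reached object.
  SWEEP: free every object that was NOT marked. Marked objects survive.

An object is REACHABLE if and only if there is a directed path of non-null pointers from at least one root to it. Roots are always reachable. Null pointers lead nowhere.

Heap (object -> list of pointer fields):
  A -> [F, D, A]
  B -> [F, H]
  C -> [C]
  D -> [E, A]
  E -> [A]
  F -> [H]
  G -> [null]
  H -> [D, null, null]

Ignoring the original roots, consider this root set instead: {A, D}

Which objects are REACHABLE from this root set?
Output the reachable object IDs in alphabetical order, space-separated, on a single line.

Roots: A D
Mark A: refs=F D A, marked=A
Mark D: refs=E A, marked=A D
Mark F: refs=H, marked=A D F
Mark E: refs=A, marked=A D E F
Mark H: refs=D null null, marked=A D E F H
Unmarked (collected): B C G

Answer: A D E F H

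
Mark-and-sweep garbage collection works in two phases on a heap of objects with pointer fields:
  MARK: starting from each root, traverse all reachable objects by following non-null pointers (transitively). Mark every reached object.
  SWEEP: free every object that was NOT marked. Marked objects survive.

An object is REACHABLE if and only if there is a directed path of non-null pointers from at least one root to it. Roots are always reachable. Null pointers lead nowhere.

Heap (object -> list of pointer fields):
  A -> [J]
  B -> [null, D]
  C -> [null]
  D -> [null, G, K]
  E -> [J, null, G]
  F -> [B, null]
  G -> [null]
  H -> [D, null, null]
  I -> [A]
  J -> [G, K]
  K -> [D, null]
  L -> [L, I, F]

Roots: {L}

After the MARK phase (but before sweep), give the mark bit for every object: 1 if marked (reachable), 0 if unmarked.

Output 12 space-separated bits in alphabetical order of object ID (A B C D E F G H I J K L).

Answer: 1 1 0 1 0 1 1 0 1 1 1 1

Derivation:
Roots: L
Mark L: refs=L I F, marked=L
Mark I: refs=A, marked=I L
Mark F: refs=B null, marked=F I L
Mark A: refs=J, marked=A F I L
Mark B: refs=null D, marked=A B F I L
Mark J: refs=G K, marked=A B F I J L
Mark D: refs=null G K, marked=A B D F I J L
Mark G: refs=null, marked=A B D F G I J L
Mark K: refs=D null, marked=A B D F G I J K L
Unmarked (collected): C E H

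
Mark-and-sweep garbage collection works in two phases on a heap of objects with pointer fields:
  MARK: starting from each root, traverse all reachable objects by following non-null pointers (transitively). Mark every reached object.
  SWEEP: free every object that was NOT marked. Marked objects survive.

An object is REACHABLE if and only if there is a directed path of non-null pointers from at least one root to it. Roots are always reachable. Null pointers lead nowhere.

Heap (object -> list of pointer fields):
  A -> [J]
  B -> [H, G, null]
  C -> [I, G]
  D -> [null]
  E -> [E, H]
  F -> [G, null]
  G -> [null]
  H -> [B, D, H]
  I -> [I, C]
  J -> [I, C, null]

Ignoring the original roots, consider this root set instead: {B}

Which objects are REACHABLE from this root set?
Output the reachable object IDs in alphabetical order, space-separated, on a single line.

Answer: B D G H

Derivation:
Roots: B
Mark B: refs=H G null, marked=B
Mark H: refs=B D H, marked=B H
Mark G: refs=null, marked=B G H
Mark D: refs=null, marked=B D G H
Unmarked (collected): A C E F I J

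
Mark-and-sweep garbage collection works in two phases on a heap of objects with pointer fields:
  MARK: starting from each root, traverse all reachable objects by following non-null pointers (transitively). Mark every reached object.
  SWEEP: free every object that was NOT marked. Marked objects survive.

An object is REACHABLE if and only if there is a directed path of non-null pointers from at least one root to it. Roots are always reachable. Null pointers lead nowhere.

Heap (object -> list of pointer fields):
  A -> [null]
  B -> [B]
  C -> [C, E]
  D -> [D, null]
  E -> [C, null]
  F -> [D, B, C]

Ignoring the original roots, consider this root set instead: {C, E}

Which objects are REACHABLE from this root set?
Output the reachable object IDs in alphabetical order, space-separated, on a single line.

Roots: C E
Mark C: refs=C E, marked=C
Mark E: refs=C null, marked=C E
Unmarked (collected): A B D F

Answer: C E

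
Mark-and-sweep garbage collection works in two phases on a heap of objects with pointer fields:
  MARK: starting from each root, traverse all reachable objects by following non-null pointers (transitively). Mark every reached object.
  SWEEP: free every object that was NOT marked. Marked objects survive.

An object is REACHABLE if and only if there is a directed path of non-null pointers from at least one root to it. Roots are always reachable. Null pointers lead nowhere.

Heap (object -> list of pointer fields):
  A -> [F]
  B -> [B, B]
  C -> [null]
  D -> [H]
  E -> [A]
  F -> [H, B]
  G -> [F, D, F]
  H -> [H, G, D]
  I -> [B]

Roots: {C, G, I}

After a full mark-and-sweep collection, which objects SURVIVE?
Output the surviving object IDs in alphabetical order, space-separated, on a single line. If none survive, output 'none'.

Roots: C G I
Mark C: refs=null, marked=C
Mark G: refs=F D F, marked=C G
Mark I: refs=B, marked=C G I
Mark F: refs=H B, marked=C F G I
Mark D: refs=H, marked=C D F G I
Mark B: refs=B B, marked=B C D F G I
Mark H: refs=H G D, marked=B C D F G H I
Unmarked (collected): A E

Answer: B C D F G H I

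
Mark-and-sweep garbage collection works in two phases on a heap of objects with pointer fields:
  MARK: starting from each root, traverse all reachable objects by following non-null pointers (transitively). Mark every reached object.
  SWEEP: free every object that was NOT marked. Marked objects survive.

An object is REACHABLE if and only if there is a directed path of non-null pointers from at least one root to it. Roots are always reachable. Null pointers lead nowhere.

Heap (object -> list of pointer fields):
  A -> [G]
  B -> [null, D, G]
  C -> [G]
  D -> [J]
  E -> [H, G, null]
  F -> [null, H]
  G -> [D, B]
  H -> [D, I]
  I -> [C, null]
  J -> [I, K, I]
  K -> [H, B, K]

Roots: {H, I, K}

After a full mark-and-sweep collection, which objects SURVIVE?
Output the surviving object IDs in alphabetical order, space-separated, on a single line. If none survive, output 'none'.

Roots: H I K
Mark H: refs=D I, marked=H
Mark I: refs=C null, marked=H I
Mark K: refs=H B K, marked=H I K
Mark D: refs=J, marked=D H I K
Mark C: refs=G, marked=C D H I K
Mark B: refs=null D G, marked=B C D H I K
Mark J: refs=I K I, marked=B C D H I J K
Mark G: refs=D B, marked=B C D G H I J K
Unmarked (collected): A E F

Answer: B C D G H I J K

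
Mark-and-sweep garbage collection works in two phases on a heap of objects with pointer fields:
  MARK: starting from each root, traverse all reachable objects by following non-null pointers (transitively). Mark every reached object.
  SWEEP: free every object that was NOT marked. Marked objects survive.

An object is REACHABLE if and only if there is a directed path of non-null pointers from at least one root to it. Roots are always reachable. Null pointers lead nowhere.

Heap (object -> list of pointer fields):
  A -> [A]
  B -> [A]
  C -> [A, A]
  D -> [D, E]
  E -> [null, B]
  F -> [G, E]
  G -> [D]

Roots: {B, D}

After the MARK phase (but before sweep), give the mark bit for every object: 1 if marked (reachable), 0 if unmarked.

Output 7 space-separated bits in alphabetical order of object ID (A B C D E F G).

Roots: B D
Mark B: refs=A, marked=B
Mark D: refs=D E, marked=B D
Mark A: refs=A, marked=A B D
Mark E: refs=null B, marked=A B D E
Unmarked (collected): C F G

Answer: 1 1 0 1 1 0 0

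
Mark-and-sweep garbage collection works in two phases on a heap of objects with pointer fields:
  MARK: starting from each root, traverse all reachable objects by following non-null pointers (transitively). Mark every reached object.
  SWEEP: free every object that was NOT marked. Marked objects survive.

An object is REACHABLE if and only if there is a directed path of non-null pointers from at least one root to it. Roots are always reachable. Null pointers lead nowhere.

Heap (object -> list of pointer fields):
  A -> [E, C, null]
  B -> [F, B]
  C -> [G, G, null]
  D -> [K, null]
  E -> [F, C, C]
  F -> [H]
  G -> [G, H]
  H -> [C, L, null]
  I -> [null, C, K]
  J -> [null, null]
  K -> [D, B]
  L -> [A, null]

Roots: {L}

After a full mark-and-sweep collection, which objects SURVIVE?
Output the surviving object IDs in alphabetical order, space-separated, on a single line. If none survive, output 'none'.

Roots: L
Mark L: refs=A null, marked=L
Mark A: refs=E C null, marked=A L
Mark E: refs=F C C, marked=A E L
Mark C: refs=G G null, marked=A C E L
Mark F: refs=H, marked=A C E F L
Mark G: refs=G H, marked=A C E F G L
Mark H: refs=C L null, marked=A C E F G H L
Unmarked (collected): B D I J K

Answer: A C E F G H L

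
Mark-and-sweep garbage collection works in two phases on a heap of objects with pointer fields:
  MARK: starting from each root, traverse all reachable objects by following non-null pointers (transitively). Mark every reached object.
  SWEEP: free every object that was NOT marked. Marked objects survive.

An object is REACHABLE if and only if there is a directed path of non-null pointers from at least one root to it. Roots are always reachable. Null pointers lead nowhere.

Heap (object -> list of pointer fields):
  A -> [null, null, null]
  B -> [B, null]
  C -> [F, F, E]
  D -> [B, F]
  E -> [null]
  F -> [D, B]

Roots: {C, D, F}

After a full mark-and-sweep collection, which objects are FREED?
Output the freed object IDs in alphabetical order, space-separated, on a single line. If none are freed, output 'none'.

Answer: A

Derivation:
Roots: C D F
Mark C: refs=F F E, marked=C
Mark D: refs=B F, marked=C D
Mark F: refs=D B, marked=C D F
Mark E: refs=null, marked=C D E F
Mark B: refs=B null, marked=B C D E F
Unmarked (collected): A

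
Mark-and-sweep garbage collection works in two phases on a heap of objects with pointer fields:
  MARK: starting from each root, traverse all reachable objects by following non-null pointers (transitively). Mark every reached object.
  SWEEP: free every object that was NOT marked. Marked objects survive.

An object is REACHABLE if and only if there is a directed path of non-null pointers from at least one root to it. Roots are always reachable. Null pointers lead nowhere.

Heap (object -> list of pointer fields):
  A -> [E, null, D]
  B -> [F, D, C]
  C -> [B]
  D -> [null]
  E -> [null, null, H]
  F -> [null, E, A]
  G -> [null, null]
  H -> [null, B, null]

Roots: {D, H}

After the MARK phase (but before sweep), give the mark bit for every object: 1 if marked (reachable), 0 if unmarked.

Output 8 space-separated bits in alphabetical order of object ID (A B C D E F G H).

Answer: 1 1 1 1 1 1 0 1

Derivation:
Roots: D H
Mark D: refs=null, marked=D
Mark H: refs=null B null, marked=D H
Mark B: refs=F D C, marked=B D H
Mark F: refs=null E A, marked=B D F H
Mark C: refs=B, marked=B C D F H
Mark E: refs=null null H, marked=B C D E F H
Mark A: refs=E null D, marked=A B C D E F H
Unmarked (collected): G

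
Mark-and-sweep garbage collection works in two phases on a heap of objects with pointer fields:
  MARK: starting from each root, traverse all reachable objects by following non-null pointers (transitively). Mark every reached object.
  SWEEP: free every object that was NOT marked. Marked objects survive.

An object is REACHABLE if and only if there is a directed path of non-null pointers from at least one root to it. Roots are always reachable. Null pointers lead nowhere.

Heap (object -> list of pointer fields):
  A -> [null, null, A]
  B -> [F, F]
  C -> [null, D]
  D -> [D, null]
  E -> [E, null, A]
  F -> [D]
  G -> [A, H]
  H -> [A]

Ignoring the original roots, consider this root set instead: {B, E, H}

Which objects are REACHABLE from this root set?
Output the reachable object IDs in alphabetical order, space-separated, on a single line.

Roots: B E H
Mark B: refs=F F, marked=B
Mark E: refs=E null A, marked=B E
Mark H: refs=A, marked=B E H
Mark F: refs=D, marked=B E F H
Mark A: refs=null null A, marked=A B E F H
Mark D: refs=D null, marked=A B D E F H
Unmarked (collected): C G

Answer: A B D E F H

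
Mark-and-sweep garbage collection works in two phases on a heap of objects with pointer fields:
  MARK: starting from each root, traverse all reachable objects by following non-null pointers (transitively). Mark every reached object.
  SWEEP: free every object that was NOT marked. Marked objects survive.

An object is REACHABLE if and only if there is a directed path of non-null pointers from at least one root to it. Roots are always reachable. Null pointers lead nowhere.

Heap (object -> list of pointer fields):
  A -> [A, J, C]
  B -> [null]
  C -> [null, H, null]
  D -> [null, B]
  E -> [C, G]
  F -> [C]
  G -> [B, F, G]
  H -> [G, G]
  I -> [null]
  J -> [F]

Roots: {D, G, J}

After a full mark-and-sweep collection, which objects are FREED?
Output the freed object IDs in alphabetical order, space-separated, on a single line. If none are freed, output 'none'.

Answer: A E I

Derivation:
Roots: D G J
Mark D: refs=null B, marked=D
Mark G: refs=B F G, marked=D G
Mark J: refs=F, marked=D G J
Mark B: refs=null, marked=B D G J
Mark F: refs=C, marked=B D F G J
Mark C: refs=null H null, marked=B C D F G J
Mark H: refs=G G, marked=B C D F G H J
Unmarked (collected): A E I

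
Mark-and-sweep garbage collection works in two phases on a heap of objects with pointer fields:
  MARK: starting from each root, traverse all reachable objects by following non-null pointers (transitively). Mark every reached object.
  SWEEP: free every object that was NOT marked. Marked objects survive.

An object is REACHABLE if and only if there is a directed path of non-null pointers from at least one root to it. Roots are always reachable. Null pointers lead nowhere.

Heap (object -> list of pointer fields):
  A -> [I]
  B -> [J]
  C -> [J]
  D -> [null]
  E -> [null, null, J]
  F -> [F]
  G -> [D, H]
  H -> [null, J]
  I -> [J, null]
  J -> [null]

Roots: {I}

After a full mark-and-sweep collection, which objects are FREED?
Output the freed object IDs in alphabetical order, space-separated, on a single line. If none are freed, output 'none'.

Answer: A B C D E F G H

Derivation:
Roots: I
Mark I: refs=J null, marked=I
Mark J: refs=null, marked=I J
Unmarked (collected): A B C D E F G H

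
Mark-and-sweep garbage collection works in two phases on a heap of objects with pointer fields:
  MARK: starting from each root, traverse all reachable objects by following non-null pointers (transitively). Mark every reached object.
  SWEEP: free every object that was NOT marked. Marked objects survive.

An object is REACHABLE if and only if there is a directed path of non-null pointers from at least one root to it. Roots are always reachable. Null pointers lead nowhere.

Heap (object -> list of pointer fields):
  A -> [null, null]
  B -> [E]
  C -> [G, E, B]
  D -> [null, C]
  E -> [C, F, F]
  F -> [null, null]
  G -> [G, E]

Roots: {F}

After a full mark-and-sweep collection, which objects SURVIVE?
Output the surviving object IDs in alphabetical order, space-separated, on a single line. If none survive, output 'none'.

Answer: F

Derivation:
Roots: F
Mark F: refs=null null, marked=F
Unmarked (collected): A B C D E G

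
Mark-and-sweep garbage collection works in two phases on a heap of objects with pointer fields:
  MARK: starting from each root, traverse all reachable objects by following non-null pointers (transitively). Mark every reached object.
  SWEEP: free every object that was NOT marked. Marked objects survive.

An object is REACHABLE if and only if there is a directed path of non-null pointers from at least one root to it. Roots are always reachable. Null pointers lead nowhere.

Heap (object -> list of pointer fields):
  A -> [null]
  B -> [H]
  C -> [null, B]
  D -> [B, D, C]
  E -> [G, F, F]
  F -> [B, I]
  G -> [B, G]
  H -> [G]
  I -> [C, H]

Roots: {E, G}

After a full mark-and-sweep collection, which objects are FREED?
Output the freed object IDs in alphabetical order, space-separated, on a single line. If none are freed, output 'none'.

Roots: E G
Mark E: refs=G F F, marked=E
Mark G: refs=B G, marked=E G
Mark F: refs=B I, marked=E F G
Mark B: refs=H, marked=B E F G
Mark I: refs=C H, marked=B E F G I
Mark H: refs=G, marked=B E F G H I
Mark C: refs=null B, marked=B C E F G H I
Unmarked (collected): A D

Answer: A D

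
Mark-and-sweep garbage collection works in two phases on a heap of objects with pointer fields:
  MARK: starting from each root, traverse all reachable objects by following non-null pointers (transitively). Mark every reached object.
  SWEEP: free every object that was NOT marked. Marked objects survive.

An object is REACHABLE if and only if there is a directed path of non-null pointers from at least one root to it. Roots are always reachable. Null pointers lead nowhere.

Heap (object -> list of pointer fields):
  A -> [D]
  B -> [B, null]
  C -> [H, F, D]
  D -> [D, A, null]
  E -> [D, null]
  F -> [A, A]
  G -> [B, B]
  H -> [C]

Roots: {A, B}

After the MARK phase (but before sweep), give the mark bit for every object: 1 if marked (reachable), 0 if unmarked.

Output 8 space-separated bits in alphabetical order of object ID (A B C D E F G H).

Answer: 1 1 0 1 0 0 0 0

Derivation:
Roots: A B
Mark A: refs=D, marked=A
Mark B: refs=B null, marked=A B
Mark D: refs=D A null, marked=A B D
Unmarked (collected): C E F G H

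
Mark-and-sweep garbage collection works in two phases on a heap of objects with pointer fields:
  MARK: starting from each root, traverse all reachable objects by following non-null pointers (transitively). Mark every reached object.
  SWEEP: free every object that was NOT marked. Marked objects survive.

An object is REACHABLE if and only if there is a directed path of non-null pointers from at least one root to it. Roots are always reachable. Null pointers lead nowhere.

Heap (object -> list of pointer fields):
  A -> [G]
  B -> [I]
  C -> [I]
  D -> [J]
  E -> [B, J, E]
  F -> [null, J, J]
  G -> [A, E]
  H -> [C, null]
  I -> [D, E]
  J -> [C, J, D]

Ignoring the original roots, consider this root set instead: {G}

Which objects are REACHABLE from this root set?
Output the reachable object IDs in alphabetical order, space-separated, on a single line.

Answer: A B C D E G I J

Derivation:
Roots: G
Mark G: refs=A E, marked=G
Mark A: refs=G, marked=A G
Mark E: refs=B J E, marked=A E G
Mark B: refs=I, marked=A B E G
Mark J: refs=C J D, marked=A B E G J
Mark I: refs=D E, marked=A B E G I J
Mark C: refs=I, marked=A B C E G I J
Mark D: refs=J, marked=A B C D E G I J
Unmarked (collected): F H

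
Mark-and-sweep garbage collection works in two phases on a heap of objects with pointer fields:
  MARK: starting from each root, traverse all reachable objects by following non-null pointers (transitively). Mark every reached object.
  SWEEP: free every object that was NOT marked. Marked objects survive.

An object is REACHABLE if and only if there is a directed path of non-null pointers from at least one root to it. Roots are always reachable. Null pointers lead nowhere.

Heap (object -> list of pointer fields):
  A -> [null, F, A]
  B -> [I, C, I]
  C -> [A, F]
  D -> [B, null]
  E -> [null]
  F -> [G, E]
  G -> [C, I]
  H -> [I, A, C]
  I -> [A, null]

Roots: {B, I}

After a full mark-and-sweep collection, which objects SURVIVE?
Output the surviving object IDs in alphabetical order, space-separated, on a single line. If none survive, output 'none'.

Roots: B I
Mark B: refs=I C I, marked=B
Mark I: refs=A null, marked=B I
Mark C: refs=A F, marked=B C I
Mark A: refs=null F A, marked=A B C I
Mark F: refs=G E, marked=A B C F I
Mark G: refs=C I, marked=A B C F G I
Mark E: refs=null, marked=A B C E F G I
Unmarked (collected): D H

Answer: A B C E F G I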